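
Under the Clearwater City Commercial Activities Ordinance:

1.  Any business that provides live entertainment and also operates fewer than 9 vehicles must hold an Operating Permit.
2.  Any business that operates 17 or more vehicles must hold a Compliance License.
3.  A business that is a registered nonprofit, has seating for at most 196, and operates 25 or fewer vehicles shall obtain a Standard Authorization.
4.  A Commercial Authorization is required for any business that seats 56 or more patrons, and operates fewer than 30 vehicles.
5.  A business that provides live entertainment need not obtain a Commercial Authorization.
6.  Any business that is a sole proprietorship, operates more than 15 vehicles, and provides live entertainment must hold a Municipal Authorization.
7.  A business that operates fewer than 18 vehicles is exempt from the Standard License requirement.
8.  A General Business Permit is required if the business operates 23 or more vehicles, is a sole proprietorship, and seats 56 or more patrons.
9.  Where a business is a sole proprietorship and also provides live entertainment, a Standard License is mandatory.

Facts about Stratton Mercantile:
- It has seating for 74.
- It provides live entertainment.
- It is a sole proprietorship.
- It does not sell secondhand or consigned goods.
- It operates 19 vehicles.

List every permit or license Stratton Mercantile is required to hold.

1. provides live entertainment; vehicles 19 ≥ 9 → Operating Permit not required.
2. vehicles 19 ≥ 17 → Compliance License required.
3. is a sole proprietorship (not: is a registered nonprofit); seating 74 ≤ 196; vehicles 19 ≤ 25 → Standard Authorization not required.
4. seating 74 ≥ 56; vehicles 19 < 30 → Commercial Authorization required.
5. provides live entertainment → exempt from Commercial Authorization.
6. is a sole proprietorship; vehicles 19 > 15; provides live entertainment → Municipal Authorization required.
7. vehicles 19 ≥ 18 → Standard License exemption does not apply.
8. vehicles 19 < 23; is a sole proprietorship; seating 74 ≥ 56 → General Business Permit not required.
9. is a sole proprietorship; provides live entertainment → Standard License required.

Compliance License, Municipal Authorization, Standard License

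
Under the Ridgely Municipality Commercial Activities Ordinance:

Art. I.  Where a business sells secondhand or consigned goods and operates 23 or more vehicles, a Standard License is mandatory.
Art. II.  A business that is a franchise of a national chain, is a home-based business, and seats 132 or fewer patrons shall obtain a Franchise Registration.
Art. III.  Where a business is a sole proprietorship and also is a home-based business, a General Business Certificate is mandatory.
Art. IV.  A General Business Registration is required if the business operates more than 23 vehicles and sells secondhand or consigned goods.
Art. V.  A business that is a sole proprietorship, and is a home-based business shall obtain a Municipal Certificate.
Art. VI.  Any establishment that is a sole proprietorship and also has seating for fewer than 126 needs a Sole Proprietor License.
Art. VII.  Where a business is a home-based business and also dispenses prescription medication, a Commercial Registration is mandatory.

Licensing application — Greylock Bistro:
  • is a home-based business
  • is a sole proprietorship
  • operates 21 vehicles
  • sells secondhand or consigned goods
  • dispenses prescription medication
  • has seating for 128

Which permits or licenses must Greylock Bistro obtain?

Commercial Registration, General Business Certificate, Municipal Certificate

Art. I. sells secondhand or consigned goods; vehicles 21 < 23 → Standard License not required.
Art. II. is a sole proprietorship (not: is a franchise of a national chain); is a home-based business; seating 128 ≤ 132 → Franchise Registration not required.
Art. III. is a sole proprietorship; is a home-based business → General Business Certificate required.
Art. IV. vehicles 21 ≤ 23; sells secondhand or consigned goods → General Business Registration not required.
Art. V. is a sole proprietorship; is a home-based business → Municipal Certificate required.
Art. VI. is a sole proprietorship; seating 128 ≥ 126 → Sole Proprietor License not required.
Art. VII. is a home-based business; dispenses prescription medication → Commercial Registration required.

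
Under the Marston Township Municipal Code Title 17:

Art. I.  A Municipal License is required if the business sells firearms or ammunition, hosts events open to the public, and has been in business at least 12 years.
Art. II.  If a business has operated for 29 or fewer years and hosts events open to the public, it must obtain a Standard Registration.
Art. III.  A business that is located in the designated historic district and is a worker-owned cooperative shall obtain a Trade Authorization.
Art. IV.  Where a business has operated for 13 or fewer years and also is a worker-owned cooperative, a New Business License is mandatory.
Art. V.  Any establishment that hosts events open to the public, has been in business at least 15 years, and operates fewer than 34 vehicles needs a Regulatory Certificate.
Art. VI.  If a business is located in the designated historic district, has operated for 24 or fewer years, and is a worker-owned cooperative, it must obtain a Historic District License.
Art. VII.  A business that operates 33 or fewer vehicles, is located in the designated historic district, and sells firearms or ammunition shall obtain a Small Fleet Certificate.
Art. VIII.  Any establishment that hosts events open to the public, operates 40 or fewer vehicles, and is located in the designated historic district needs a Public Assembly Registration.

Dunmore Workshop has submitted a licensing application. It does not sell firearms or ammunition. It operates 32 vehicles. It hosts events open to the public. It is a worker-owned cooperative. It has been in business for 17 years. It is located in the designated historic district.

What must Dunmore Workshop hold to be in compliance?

Historic District License, Public Assembly Registration, Regulatory Certificate, Standard Registration, Trade Authorization

Art. I. does not sell firearms or ammunition; hosts events open to the public; years in business 17 ≥ 12 → Municipal License not required.
Art. II. years in business 17 ≤ 29; hosts events open to the public → Standard Registration required.
Art. III. is located in the designated historic district; is a worker-owned cooperative → Trade Authorization required.
Art. IV. years in business 17 > 13; is a worker-owned cooperative → New Business License not required.
Art. V. hosts events open to the public; years in business 17 ≥ 15; vehicles 32 < 34 → Regulatory Certificate required.
Art. VI. is located in the designated historic district; years in business 17 ≤ 24; is a worker-owned cooperative → Historic District License required.
Art. VII. vehicles 32 ≤ 33; is located in the designated historic district; does not sell firearms or ammunition → Small Fleet Certificate not required.
Art. VIII. hosts events open to the public; vehicles 32 ≤ 40; is located in the designated historic district → Public Assembly Registration required.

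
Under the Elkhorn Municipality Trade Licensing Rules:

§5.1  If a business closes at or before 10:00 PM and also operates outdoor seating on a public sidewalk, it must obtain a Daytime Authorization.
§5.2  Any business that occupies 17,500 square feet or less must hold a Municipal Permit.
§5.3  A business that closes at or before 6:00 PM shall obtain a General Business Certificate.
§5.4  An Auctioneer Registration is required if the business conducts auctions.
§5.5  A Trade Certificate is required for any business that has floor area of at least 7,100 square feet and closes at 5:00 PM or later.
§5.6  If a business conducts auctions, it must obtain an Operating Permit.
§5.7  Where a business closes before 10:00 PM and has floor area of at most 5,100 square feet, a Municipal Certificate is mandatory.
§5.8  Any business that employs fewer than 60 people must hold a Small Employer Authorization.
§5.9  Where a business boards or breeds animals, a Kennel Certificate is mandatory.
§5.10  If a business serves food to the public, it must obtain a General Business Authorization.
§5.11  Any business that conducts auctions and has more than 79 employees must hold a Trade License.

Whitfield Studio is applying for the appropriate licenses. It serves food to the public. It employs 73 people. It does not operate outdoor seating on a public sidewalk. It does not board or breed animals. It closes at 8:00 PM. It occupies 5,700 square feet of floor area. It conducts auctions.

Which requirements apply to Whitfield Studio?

Auctioneer Registration, General Business Authorization, Municipal Permit, Operating Permit

§5.1 closes 8:00 PM, at/before 10:00 PM; does not operate outdoor seating on a public sidewalk → Daytime Authorization not required.
§5.2 floor area 5,700 square feet ≤ 17,500 square feet → Municipal Permit required.
§5.3 closes 8:00 PM, after 6:00 PM → General Business Certificate not required.
§5.4 conducts auctions → Auctioneer Registration required.
§5.5 floor area 5,700 square feet < 7,100 square feet; closes 8:00 PM, after 5:00 PM → Trade Certificate not required.
§5.6 conducts auctions → Operating Permit required.
§5.7 closes 8:00 PM, at/before 10:00 PM; floor area 5,700 square feet > 5,100 square feet → Municipal Certificate not required.
§5.8 employees 73 ≥ 60 → Small Employer Authorization not required.
§5.9 does not board or breed animals → Kennel Certificate not required.
§5.10 serves food to the public → General Business Authorization required.
§5.11 conducts auctions; employees 73 ≤ 79 → Trade License not required.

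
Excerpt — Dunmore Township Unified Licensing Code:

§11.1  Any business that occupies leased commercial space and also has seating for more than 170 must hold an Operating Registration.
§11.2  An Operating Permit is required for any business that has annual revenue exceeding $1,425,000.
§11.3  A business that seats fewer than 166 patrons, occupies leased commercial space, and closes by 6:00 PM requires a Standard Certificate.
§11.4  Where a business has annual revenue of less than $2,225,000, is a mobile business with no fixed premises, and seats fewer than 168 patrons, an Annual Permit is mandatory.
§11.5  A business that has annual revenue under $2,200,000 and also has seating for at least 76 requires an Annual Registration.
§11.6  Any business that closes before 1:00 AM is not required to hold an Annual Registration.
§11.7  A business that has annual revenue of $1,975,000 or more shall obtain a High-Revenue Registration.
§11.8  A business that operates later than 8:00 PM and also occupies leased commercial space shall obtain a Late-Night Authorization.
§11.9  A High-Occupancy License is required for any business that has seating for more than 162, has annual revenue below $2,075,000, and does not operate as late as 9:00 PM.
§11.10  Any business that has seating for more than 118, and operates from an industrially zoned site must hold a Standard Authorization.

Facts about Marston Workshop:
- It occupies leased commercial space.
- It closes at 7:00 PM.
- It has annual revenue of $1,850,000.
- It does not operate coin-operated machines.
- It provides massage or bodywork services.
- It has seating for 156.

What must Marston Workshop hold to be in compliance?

§11.1 occupies leased commercial space; seating 156 ≤ 170 → Operating Registration not required.
§11.2 revenue $1,850,000 > $1,425,000 → Operating Permit required.
§11.3 seating 156 < 166; occupies leased commercial space; closes 7:00 PM, after 6:00 PM → Standard Certificate not required.
§11.4 revenue $1,850,000 < $2,225,000; occupies leased commercial space (not: is a mobile business with no fixed premises); seating 156 < 168 → Annual Permit not required.
§11.5 revenue $1,850,000 < $2,200,000; seating 156 ≥ 76 → Annual Registration required.
§11.6 closes 7:00 PM, at/before 1:00 AM → exempt from Annual Registration.
§11.7 revenue $1,850,000 < $1,975,000 → High-Revenue Registration not required.
§11.8 closes 7:00 PM, at/before 8:00 PM; occupies leased commercial space → Late-Night Authorization not required.
§11.9 seating 156 ≤ 162; revenue $1,850,000 < $2,075,000; closes 7:00 PM, at/before 9:00 PM → High-Occupancy License not required.
§11.10 seating 156 > 118; occupies leased commercial space (not: operates from an industrially zoned site) → Standard Authorization not required.

Operating Permit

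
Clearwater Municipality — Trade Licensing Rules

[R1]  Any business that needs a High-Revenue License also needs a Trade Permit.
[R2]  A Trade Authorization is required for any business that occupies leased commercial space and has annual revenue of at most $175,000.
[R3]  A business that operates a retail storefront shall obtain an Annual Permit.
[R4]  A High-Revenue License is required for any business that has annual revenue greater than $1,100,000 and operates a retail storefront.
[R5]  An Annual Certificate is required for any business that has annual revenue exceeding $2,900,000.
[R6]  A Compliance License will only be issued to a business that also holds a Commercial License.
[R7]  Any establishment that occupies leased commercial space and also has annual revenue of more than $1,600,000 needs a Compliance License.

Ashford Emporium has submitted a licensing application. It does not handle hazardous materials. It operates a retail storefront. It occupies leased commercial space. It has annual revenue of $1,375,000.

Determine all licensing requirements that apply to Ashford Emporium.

Annual Permit, High-Revenue License, Trade Permit

[R1] High-Revenue License is required → Trade Permit also required.
[R2] occupies leased commercial space; revenue $1,375,000 > $175,000 → Trade Authorization not required.
[R3] operates a retail storefront → Annual Permit required.
[R4] revenue $1,375,000 > $1,100,000; operates a retail storefront → High-Revenue License required.
[R5] revenue $1,375,000 ≤ $2,900,000 → Annual Certificate not required.
[R6] Compliance License is not required → no effect.
[R7] occupies leased commercial space; revenue $1,375,000 ≤ $1,600,000 → Compliance License not required.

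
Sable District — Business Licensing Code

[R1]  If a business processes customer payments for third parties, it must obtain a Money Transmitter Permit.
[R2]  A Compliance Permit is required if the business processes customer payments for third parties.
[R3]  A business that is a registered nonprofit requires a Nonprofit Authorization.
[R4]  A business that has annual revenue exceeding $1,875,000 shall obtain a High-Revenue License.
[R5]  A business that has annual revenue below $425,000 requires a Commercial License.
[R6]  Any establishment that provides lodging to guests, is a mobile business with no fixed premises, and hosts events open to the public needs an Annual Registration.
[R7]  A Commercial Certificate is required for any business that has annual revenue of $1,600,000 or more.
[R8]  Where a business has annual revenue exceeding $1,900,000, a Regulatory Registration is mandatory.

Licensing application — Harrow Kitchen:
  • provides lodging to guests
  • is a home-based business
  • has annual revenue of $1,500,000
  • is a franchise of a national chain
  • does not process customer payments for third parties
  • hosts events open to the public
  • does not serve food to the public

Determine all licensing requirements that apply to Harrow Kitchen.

[R1] does not process customer payments for third parties → Money Transmitter Permit not required.
[R2] does not process customer payments for third parties → Compliance Permit not required.
[R3] is a franchise of a national chain (not: is a registered nonprofit) → Nonprofit Authorization not required.
[R4] revenue $1,500,000 ≤ $1,875,000 → High-Revenue License not required.
[R5] revenue $1,500,000 ≥ $425,000 → Commercial License not required.
[R6] provides lodging to guests; is a home-based business (not: is a mobile business with no fixed premises); hosts events open to the public → Annual Registration not required.
[R7] revenue $1,500,000 < $1,600,000 → Commercial Certificate not required.
[R8] revenue $1,500,000 ≤ $1,900,000 → Regulatory Registration not required.

None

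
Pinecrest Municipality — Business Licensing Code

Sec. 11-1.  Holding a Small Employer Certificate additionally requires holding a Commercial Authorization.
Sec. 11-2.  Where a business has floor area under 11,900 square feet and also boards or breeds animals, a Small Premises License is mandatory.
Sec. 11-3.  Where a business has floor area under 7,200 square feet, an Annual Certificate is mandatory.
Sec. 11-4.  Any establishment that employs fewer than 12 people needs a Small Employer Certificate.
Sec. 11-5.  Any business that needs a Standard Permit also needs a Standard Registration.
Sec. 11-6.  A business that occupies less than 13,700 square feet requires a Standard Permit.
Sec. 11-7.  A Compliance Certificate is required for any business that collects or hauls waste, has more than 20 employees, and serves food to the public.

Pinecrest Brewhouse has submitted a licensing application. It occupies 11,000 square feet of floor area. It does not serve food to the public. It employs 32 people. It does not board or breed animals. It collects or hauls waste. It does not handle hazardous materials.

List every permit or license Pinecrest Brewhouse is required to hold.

Sec. 11-1. Small Employer Certificate is not required → no effect.
Sec. 11-2. floor area 11,000 square feet < 11,900 square feet; does not board or breed animals → Small Premises License not required.
Sec. 11-3. floor area 11,000 square feet ≥ 7,200 square feet → Annual Certificate not required.
Sec. 11-4. employees 32 ≥ 12 → Small Employer Certificate not required.
Sec. 11-5. Standard Permit is required → Standard Registration also required.
Sec. 11-6. floor area 11,000 square feet < 13,700 square feet → Standard Permit required.
Sec. 11-7. collects or hauls waste; employees 32 > 20; does not serve food to the public → Compliance Certificate not required.

Standard Permit, Standard Registration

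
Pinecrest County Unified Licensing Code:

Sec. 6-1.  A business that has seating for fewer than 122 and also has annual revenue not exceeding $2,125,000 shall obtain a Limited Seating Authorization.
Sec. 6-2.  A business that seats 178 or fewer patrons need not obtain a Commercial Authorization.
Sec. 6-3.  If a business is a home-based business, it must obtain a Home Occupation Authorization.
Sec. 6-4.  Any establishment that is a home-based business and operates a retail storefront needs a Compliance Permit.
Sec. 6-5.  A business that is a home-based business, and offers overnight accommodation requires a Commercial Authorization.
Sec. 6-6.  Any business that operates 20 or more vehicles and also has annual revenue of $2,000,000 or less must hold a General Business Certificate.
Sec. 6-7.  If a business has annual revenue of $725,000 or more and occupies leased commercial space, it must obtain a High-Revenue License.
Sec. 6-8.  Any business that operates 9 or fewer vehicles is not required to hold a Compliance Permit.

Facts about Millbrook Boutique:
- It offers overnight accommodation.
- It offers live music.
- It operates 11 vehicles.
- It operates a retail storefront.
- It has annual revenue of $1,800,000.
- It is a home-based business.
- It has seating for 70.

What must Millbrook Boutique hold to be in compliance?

Compliance Permit, Home Occupation Authorization, Limited Seating Authorization

Sec. 6-1. seating 70 < 122; revenue $1,800,000 ≤ $2,125,000 → Limited Seating Authorization required.
Sec. 6-2. seating 70 ≤ 178 → exempt from Commercial Authorization.
Sec. 6-3. is a home-based business → Home Occupation Authorization required.
Sec. 6-4. is a home-based business; operates a retail storefront → Compliance Permit required.
Sec. 6-5. is a home-based business; offers overnight accommodation → Commercial Authorization required.
Sec. 6-6. vehicles 11 < 20; revenue $1,800,000 ≤ $2,000,000 → General Business Certificate not required.
Sec. 6-7. revenue $1,800,000 ≥ $725,000; is a home-based business (not: occupies leased commercial space) → High-Revenue License not required.
Sec. 6-8. vehicles 11 > 9 → Compliance Permit exemption does not apply.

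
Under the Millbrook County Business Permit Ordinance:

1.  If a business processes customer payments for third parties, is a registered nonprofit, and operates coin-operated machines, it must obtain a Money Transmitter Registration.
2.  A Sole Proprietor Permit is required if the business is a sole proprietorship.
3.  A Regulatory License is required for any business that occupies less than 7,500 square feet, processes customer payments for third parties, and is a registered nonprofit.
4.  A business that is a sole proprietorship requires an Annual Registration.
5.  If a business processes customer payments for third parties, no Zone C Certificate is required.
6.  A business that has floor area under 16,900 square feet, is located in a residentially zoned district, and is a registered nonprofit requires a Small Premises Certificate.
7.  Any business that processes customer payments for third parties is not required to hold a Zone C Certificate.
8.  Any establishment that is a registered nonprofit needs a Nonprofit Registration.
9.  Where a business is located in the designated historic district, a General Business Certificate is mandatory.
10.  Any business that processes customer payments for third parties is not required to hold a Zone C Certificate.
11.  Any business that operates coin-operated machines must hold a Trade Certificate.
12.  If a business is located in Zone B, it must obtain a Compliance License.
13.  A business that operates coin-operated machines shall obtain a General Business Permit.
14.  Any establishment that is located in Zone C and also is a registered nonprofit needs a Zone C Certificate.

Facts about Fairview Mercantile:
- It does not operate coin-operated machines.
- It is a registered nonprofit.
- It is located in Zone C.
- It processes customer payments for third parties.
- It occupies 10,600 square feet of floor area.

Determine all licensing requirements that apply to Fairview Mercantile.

1. processes customer payments for third parties; is a registered nonprofit; does not operate coin-operated machines → Money Transmitter Registration not required.
2. is a registered nonprofit (not: is a sole proprietorship) → Sole Proprietor Permit not required.
3. floor area 10,600 square feet ≥ 7,500 square feet; processes customer payments for third parties; is a registered nonprofit → Regulatory License not required.
4. is a registered nonprofit (not: is a sole proprietorship) → Annual Registration not required.
5. processes customer payments for third parties → exempt from Zone C Certificate.
6. floor area 10,600 square feet < 16,900 square feet; is located in Zone C (not: is located in a residentially zoned district); is a registered nonprofit → Small Premises Certificate not required.
7. processes customer payments for third parties → exempt from Zone C Certificate.
8. is a registered nonprofit → Nonprofit Registration required.
9. is located in Zone C (not: is located in the designated historic district) → General Business Certificate not required.
10. processes customer payments for third parties → exempt from Zone C Certificate.
11. does not operate coin-operated machines → Trade Certificate not required.
12. is located in Zone C (not: is located in Zone B) → Compliance License not required.
13. does not operate coin-operated machines → General Business Permit not required.
14. is located in Zone C; is a registered nonprofit → Zone C Certificate required.

Nonprofit Registration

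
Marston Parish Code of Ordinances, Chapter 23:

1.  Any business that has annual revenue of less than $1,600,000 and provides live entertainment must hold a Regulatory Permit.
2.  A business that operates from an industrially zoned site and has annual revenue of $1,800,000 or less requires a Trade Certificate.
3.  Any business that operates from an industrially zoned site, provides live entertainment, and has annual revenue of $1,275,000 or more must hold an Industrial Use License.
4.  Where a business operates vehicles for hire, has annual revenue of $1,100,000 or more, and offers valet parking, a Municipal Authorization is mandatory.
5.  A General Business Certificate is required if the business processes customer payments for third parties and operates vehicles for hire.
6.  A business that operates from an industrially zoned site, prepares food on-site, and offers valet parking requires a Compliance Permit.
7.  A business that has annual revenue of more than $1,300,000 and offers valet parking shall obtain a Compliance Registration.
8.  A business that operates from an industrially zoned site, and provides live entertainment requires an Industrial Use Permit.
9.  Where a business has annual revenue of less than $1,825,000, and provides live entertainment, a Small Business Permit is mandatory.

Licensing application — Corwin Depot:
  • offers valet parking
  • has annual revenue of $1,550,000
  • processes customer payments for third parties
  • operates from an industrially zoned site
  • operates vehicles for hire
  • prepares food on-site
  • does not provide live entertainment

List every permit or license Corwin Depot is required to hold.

1. revenue $1,550,000 < $1,600,000; does not provide live entertainment → Regulatory Permit not required.
2. operates from an industrially zoned site; revenue $1,550,000 ≤ $1,800,000 → Trade Certificate required.
3. operates from an industrially zoned site; does not provide live entertainment; revenue $1,550,000 ≥ $1,275,000 → Industrial Use License not required.
4. operates vehicles for hire; revenue $1,550,000 ≥ $1,100,000; offers valet parking → Municipal Authorization required.
5. processes customer payments for third parties; operates vehicles for hire → General Business Certificate required.
6. operates from an industrially zoned site; prepares food on-site; offers valet parking → Compliance Permit required.
7. revenue $1,550,000 > $1,300,000; offers valet parking → Compliance Registration required.
8. operates from an industrially zoned site; does not provide live entertainment → Industrial Use Permit not required.
9. revenue $1,550,000 < $1,825,000; does not provide live entertainment → Small Business Permit not required.

Compliance Permit, Compliance Registration, General Business Certificate, Municipal Authorization, Trade Certificate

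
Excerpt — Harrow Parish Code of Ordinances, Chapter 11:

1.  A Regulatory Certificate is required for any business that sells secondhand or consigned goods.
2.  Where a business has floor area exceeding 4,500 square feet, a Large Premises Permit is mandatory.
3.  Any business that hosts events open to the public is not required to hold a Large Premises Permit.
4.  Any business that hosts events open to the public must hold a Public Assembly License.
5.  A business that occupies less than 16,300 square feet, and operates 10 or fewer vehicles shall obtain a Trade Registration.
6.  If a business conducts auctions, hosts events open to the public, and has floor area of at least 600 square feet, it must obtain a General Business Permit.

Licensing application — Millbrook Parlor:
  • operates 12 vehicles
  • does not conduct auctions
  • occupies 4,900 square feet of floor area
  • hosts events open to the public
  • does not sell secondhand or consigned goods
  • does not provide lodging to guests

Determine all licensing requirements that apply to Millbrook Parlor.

Public Assembly License

1. does not sell secondhand or consigned goods → Regulatory Certificate not required.
2. floor area 4,900 square feet > 4,500 square feet → Large Premises Permit required.
3. hosts events open to the public → exempt from Large Premises Permit.
4. hosts events open to the public → Public Assembly License required.
5. floor area 4,900 square feet < 16,300 square feet; vehicles 12 > 10 → Trade Registration not required.
6. does not conduct auctions; hosts events open to the public; floor area 4,900 square feet ≥ 600 square feet → General Business Permit not required.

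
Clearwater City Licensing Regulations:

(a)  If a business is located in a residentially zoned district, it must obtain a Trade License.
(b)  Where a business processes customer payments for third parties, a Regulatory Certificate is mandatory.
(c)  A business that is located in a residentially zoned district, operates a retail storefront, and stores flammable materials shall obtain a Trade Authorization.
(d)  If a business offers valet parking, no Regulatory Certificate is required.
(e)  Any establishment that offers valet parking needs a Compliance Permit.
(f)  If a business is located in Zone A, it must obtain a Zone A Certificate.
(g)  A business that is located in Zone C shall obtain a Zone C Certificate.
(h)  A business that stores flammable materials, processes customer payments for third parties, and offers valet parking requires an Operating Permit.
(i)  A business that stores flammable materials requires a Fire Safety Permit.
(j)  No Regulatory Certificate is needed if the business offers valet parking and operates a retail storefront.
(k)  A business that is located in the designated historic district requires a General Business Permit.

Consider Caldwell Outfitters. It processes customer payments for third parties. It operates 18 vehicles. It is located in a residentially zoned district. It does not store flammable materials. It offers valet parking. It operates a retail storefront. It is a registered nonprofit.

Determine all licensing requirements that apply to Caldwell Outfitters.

(a) is located in a residentially zoned district → Trade License required.
(b) processes customer payments for third parties → Regulatory Certificate required.
(c) is located in a residentially zoned district; operates a retail storefront; does not store flammable materials → Trade Authorization not required.
(d) offers valet parking → exempt from Regulatory Certificate.
(e) offers valet parking → Compliance Permit required.
(f) is located in a residentially zoned district (not: is located in Zone A) → Zone A Certificate not required.
(g) is located in a residentially zoned district (not: is located in Zone C) → Zone C Certificate not required.
(h) does not store flammable materials; processes customer payments for third parties; offers valet parking → Operating Permit not required.
(i) does not store flammable materials → Fire Safety Permit not required.
(j) offers valet parking; operates a retail storefront → exempt from Regulatory Certificate.
(k) is located in a residentially zoned district (not: is located in the designated historic district) → General Business Permit not required.

Compliance Permit, Trade License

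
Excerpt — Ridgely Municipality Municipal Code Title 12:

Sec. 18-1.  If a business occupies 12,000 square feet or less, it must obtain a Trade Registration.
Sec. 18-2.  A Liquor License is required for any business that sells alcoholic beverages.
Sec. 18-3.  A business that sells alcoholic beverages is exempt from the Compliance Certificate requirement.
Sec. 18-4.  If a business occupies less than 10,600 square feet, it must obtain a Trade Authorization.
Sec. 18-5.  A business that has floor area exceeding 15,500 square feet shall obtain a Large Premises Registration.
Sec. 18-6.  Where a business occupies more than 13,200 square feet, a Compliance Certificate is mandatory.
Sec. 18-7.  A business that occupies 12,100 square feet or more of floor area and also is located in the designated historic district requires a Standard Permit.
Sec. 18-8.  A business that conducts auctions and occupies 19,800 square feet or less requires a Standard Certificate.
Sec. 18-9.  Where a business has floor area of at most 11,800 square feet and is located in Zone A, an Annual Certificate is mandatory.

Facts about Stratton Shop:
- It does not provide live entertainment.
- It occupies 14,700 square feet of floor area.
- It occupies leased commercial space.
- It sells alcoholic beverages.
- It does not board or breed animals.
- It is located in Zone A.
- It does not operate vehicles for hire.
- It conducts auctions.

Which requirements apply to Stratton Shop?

Sec. 18-1. floor area 14,700 square feet > 12,000 square feet → Trade Registration not required.
Sec. 18-2. sells alcoholic beverages → Liquor License required.
Sec. 18-3. sells alcoholic beverages → exempt from Compliance Certificate.
Sec. 18-4. floor area 14,700 square feet ≥ 10,600 square feet → Trade Authorization not required.
Sec. 18-5. floor area 14,700 square feet ≤ 15,500 square feet → Large Premises Registration not required.
Sec. 18-6. floor area 14,700 square feet > 13,200 square feet → Compliance Certificate required.
Sec. 18-7. floor area 14,700 square feet ≥ 12,100 square feet; is located in Zone A (not: is located in the designated historic district) → Standard Permit not required.
Sec. 18-8. conducts auctions; floor area 14,700 square feet ≤ 19,800 square feet → Standard Certificate required.
Sec. 18-9. floor area 14,700 square feet > 11,800 square feet; is located in Zone A → Annual Certificate not required.

Liquor License, Standard Certificate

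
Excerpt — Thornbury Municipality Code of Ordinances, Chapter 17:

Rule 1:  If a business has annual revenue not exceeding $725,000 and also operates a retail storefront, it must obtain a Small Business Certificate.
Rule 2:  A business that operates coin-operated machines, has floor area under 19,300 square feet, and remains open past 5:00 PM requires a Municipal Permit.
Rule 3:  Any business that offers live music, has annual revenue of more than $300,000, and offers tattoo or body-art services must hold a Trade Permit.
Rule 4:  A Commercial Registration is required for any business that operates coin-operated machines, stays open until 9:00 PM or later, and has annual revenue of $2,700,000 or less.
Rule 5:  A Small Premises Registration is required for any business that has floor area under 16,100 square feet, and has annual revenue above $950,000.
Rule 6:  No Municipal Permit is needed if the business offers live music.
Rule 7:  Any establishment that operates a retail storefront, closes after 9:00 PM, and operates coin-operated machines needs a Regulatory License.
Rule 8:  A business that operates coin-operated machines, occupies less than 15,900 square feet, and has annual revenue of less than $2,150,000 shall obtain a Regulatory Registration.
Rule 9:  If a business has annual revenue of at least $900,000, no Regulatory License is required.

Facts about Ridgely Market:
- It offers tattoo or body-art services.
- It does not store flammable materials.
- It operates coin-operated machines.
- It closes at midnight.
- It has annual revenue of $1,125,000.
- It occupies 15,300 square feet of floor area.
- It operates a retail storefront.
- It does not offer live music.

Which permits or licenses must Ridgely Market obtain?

Commercial Registration, Municipal Permit, Regulatory Registration, Small Premises Registration

Rule 1: revenue $1,125,000 > $725,000; operates a retail storefront → Small Business Certificate not required.
Rule 2: operates coin-operated machines; floor area 15,300 square feet < 19,300 square feet; closes midnight, after 5:00 PM → Municipal Permit required.
Rule 3: does not offer live music; revenue $1,125,000 > $300,000; offers tattoo or body-art services → Trade Permit not required.
Rule 4: operates coin-operated machines; closes midnight, after 9:00 PM; revenue $1,125,000 ≤ $2,700,000 → Commercial Registration required.
Rule 5: floor area 15,300 square feet < 16,100 square feet; revenue $1,125,000 > $950,000 → Small Premises Registration required.
Rule 6: does not offer live music → Municipal Permit exemption does not apply.
Rule 7: operates a retail storefront; closes midnight, after 9:00 PM; operates coin-operated machines → Regulatory License required.
Rule 8: operates coin-operated machines; floor area 15,300 square feet < 15,900 square feet; revenue $1,125,000 < $2,150,000 → Regulatory Registration required.
Rule 9: revenue $1,125,000 ≥ $900,000 → exempt from Regulatory License.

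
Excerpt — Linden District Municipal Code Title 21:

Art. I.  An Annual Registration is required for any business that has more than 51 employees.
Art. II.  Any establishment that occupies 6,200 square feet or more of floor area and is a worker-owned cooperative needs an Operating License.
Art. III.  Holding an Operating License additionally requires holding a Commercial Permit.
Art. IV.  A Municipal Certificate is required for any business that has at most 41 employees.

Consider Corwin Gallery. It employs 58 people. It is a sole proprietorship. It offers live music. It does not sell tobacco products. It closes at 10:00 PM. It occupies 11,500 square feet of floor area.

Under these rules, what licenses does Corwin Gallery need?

Annual Registration

Art. I. employees 58 > 51 → Annual Registration required.
Art. II. floor area 11,500 square feet ≥ 6,200 square feet; is a sole proprietorship (not: is a worker-owned cooperative) → Operating License not required.
Art. III. Operating License is not required → no effect.
Art. IV. employees 58 > 41 → Municipal Certificate not required.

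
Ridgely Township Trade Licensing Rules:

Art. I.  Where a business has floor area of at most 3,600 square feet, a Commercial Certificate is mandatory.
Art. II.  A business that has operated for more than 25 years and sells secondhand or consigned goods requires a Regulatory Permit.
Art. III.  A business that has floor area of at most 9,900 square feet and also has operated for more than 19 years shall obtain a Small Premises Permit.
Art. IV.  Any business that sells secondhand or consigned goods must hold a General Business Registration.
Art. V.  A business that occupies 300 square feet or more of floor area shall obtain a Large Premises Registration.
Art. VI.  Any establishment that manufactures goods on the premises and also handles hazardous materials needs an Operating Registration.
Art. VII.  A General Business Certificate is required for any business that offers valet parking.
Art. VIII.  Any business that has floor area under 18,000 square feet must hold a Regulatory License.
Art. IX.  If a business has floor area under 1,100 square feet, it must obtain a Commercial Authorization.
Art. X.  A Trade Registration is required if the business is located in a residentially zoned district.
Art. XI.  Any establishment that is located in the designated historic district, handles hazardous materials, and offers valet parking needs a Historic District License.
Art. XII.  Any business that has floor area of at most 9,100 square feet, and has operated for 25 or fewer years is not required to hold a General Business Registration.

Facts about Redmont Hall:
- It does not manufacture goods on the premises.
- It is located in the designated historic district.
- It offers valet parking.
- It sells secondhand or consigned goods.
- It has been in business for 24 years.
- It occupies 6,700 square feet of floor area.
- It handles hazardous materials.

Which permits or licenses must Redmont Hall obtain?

Art. I. floor area 6,700 square feet > 3,600 square feet → Commercial Certificate not required.
Art. II. years in business 24 ≤ 25; sells secondhand or consigned goods → Regulatory Permit not required.
Art. III. floor area 6,700 square feet ≤ 9,900 square feet; years in business 24 > 19 → Small Premises Permit required.
Art. IV. sells secondhand or consigned goods → General Business Registration required.
Art. V. floor area 6,700 square feet ≥ 300 square feet → Large Premises Registration required.
Art. VI. does not manufacture goods on the premises; handles hazardous materials → Operating Registration not required.
Art. VII. offers valet parking → General Business Certificate required.
Art. VIII. floor area 6,700 square feet < 18,000 square feet → Regulatory License required.
Art. IX. floor area 6,700 square feet ≥ 1,100 square feet → Commercial Authorization not required.
Art. X. is located in the designated historic district (not: is located in a residentially zoned district) → Trade Registration not required.
Art. XI. is located in the designated historic district; handles hazardous materials; offers valet parking → Historic District License required.
Art. XII. floor area 6,700 square feet ≤ 9,100 square feet; years in business 24 ≤ 25 → exempt from General Business Registration.

General Business Certificate, Historic District License, Large Premises Registration, Regulatory License, Small Premises Permit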